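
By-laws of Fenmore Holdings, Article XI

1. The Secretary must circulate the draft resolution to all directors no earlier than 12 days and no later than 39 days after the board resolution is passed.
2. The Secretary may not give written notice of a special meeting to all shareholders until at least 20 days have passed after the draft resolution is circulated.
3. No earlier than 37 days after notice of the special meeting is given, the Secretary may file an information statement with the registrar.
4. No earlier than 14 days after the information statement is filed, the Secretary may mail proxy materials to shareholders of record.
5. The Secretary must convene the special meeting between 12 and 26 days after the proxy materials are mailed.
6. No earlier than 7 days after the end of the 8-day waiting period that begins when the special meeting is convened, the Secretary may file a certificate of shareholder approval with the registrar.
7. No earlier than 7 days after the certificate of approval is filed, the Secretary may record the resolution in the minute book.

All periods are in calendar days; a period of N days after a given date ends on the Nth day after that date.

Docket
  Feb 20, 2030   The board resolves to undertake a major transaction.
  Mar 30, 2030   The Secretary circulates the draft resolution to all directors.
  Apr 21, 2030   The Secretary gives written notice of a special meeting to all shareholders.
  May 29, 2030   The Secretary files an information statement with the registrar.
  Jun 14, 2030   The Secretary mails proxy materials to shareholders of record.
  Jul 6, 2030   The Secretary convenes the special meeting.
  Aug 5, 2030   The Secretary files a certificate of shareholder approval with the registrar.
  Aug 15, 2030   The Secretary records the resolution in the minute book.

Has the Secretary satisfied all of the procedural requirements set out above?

Step 1: the window is 12–39 days after Feb 20, 2030 (when the board resolution is passed), so Mar 4, 2030 through Mar 31, 2030; done Mar 30, 2030, which is between those dates.
Step 2: the earliest permitted date is 20 days after Mar 30, 2030 (when the draft resolution is circulated), i.e. Apr 19, 2030; done Apr 21, 2030 — permitted.
Step 3: the earliest permitted date is 37 days after Apr 21, 2030 (when notice of the special meeting is given), i.e. May 28, 2030; done May 29, 2030 — permitted.
Step 4: the earliest permitted date is 14 days after May 29, 2030 (when the information statement is filed), i.e. Jun 12, 2030; done Jun 14, 2030 — permitted.
Step 5: the window is 12–26 days after Jun 14, 2030 (when the proxy materials are mailed), so Jun 26, 2030 through Jul 10, 2030; done Jul 6, 2030 — within the window.
Step 6: the earliest permitted date is 7 days after Jul 14, 2030 (end of the 8-day waiting period, which began when the special meeting is convened on Jul 6, 2030), i.e. Jul 21, 2030; Aug 5, 2030 is on or after that date.
Step 7: the earliest permitted date is 7 days after Aug 5, 2030 (when the certificate of approval is filed), i.e. Aug 12, 2030; Aug 15, 2030 is on or after that date.

Yes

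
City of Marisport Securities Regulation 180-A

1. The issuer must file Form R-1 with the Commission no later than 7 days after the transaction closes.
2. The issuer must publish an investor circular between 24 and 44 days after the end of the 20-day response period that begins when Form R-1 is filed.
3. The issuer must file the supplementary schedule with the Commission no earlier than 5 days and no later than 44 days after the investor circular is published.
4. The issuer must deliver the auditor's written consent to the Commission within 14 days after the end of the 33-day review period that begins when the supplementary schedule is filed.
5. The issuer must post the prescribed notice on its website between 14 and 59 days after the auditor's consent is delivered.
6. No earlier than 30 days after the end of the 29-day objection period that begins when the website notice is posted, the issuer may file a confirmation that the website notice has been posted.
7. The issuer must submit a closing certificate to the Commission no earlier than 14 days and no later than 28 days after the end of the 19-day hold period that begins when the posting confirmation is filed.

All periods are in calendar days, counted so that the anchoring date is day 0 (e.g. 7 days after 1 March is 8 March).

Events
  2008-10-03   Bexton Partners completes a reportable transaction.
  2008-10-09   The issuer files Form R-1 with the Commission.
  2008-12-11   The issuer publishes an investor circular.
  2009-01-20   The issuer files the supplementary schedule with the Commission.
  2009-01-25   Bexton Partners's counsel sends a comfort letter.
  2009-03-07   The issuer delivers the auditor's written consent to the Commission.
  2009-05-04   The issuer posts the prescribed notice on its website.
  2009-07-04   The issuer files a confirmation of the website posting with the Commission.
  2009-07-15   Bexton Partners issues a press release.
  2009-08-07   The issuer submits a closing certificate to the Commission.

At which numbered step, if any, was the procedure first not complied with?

None — every step was satisfied

(1) due by 2008-10-03 + 7 days = 2008-10-10; done 2008-10-09 — timely.
(2) the permitted window runs from 2008-10-29 + 24 = 2008-11-22 to 2008-10-29 + 44 = 2008-12-12; 2008-12-11 falls inside that range.
(3) the permitted window runs from 2008-12-11 + 5 = 2008-12-16 to 2008-12-11 + 44 = 2009-01-24; done 2009-01-20, which is between those dates.
(4) due by 2009-02-22 + 14 days = 2009-03-08; 2009-03-07 is within that limit.
(5) the permitted window runs from 2009-03-07 + 14 = 2009-03-21 to 2009-03-07 + 59 = 2009-05-05; done 2009-05-04 — within the window.
(6) permitted from 2009-06-02 + 30 days = 2009-07-02 onward; 2009-07-04 is on or after that date.
(7) the permitted window runs from 2009-07-23 + 14 = 2009-08-06 to 2009-07-23 + 28 = 2009-08-20; done 2009-08-07 — within the window.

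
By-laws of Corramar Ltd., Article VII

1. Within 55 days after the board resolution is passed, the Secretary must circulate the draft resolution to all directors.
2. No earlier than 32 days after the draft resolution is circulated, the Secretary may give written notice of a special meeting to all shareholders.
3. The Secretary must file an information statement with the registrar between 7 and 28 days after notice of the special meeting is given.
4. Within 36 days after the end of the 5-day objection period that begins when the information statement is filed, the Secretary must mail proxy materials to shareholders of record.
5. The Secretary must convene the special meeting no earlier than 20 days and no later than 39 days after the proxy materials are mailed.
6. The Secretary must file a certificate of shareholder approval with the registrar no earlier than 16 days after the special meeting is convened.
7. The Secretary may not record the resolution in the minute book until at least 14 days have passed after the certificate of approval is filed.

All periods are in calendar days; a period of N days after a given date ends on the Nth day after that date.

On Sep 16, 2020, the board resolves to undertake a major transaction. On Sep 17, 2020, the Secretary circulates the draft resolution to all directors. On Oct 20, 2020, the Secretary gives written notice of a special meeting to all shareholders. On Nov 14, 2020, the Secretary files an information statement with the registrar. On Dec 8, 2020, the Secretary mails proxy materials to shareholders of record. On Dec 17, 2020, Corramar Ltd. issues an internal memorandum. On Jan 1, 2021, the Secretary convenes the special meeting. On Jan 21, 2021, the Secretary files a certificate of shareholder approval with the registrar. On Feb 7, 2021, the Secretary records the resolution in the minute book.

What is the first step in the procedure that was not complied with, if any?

Step 1: 55 days after Sep 16, 2020 (when the board resolution is passed) is Nov 10, 2020; done Sep 17, 2020 — timely.
Step 2: the earliest permitted date is 32 days after Sep 17, 2020 (when the draft resolution is circulated), i.e. Oct 19, 2020; Oct 20, 2020 is on or after that date.
Step 3: the window is 7–28 days after Oct 20, 2020 (when notice of the special meeting is given), so Oct 27, 2020 through Nov 17, 2020; Nov 14, 2020 falls inside that range.
Step 4: 36 days after Nov 19, 2020 (end of the 5-day objection period, which began when the information statement is filed on Nov 14, 2020) is Dec 25, 2020; done Dec 8, 2020 — timely.
Step 5: the window is 20–39 days after Dec 8, 2020 (when the proxy materials are mailed), so Dec 28, 2020 through Jan 16, 2021; done Jan 1, 2021 — within the window.
Step 6: the earliest permitted date is 16 days after Jan 1, 2021 (when the special meeting is convened), i.e. Jan 17, 2021; Jan 21, 2021 is on or after that date.
Step 7: the earliest permitted date is 14 days after Jan 21, 2021 (when the certificate of approval is filed), i.e. Feb 4, 2021; done Feb 7, 2021 — permitted.

None — every step was satisfied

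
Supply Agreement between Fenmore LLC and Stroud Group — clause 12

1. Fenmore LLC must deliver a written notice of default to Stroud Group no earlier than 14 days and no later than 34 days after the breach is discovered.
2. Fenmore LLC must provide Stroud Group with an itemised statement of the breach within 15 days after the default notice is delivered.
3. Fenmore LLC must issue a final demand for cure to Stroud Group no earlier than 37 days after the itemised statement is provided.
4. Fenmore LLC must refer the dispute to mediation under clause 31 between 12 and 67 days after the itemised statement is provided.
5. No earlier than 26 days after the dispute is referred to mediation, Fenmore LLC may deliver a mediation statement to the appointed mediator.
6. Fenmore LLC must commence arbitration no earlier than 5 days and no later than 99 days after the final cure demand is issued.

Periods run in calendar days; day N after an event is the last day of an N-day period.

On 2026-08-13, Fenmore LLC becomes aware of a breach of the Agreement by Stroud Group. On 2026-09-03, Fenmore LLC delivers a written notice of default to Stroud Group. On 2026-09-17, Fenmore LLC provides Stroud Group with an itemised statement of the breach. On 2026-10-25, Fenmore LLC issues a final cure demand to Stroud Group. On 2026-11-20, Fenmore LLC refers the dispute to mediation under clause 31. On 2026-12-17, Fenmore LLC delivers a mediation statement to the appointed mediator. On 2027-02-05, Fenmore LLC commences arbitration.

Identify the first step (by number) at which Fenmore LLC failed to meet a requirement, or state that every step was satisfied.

Step 1: the window is 14–34 days after 2026-08-13 (when the breach is discovered), so 2026-08-27 through 2026-09-16; 2026-09-03 falls inside that range.
Step 2: 15 days after 2026-09-03 (when the default notice is delivered) is 2026-09-18; done 2026-09-17 — timely.
Step 3: the earliest permitted date is 37 days after 2026-09-17 (when the itemised statement is provided), i.e. 2026-10-24; done 2026-10-25 — permitted.
Step 4: the window is 12–67 days after 2026-09-17 (when the itemised statement is provided), so 2026-09-29 through 2026-11-23; done 2026-11-20 — within the window.
Step 5: the earliest permitted date is 26 days after 2026-11-20 (when the dispute is referred to mediation), i.e. 2026-12-16; done 2026-12-17 — permitted.
Step 6: the window is 5–99 days after 2026-10-25 (when the final cure demand is issued), so 2026-10-30 through 2027-02-01; done 2027-02-05 — 4 days after the window closed.
No need to go further; step 6 was not satisfied.

Step 6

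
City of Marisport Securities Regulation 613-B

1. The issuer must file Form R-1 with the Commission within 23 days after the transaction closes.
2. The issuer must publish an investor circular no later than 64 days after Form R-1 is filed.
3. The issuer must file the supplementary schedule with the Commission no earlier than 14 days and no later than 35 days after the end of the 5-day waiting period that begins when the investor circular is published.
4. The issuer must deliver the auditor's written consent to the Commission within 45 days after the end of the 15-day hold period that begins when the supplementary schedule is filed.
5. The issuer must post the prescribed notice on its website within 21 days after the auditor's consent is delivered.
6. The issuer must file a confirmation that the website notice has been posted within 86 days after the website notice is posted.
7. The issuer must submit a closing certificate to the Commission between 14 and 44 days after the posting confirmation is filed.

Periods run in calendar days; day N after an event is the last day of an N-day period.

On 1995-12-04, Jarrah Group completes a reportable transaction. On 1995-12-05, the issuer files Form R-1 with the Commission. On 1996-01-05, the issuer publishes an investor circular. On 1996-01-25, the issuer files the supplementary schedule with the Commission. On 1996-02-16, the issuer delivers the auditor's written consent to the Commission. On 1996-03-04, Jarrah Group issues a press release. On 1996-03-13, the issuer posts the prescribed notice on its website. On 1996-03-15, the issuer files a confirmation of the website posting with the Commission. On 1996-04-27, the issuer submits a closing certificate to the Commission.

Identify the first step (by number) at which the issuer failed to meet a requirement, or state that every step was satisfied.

(1) due by 1995-12-04 + 23 days = 1995-12-27; completed 1995-12-05, before the deadline.
(2) due by 1995-12-05 + 64 days = 1996-02-07; done 1996-01-05 — timely.
(3) the permitted window runs from 1996-01-10 + 14 = 1996-01-24 to 1996-01-10 + 35 = 1996-02-14; 1996-01-25 falls inside that range.
(4) due by 1996-02-09 + 45 days = 1996-03-25; completed 1996-02-16, before the deadline.
(5) due by 1996-02-16 + 21 days = 1996-03-08; not done until 1996-03-13, 5 days after the deadline.
Later steps need not be reached.

Step 5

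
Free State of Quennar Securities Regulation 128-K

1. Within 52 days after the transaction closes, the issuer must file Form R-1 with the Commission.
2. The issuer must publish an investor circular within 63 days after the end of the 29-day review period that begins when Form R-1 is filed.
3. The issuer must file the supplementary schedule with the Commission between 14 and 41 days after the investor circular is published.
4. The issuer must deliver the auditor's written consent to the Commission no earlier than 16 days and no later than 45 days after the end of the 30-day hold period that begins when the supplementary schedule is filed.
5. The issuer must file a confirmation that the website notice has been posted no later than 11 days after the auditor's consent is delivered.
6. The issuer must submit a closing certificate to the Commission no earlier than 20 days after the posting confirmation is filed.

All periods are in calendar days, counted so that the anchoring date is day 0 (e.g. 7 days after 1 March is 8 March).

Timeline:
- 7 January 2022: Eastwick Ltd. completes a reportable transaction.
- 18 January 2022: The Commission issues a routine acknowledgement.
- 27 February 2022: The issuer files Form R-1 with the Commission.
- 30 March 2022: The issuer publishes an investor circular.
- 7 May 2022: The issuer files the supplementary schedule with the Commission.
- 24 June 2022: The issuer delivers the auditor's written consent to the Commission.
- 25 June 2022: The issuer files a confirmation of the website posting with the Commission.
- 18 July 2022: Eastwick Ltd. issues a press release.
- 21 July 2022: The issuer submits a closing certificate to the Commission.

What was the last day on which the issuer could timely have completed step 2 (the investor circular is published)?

30 May 2022

Form R-1 is filed on 27 February 2022; the 29-day review period therefore ends 28 March 2022, and step 2 runs from that date. 63 days after 28 March 2022 is 30 May 2022.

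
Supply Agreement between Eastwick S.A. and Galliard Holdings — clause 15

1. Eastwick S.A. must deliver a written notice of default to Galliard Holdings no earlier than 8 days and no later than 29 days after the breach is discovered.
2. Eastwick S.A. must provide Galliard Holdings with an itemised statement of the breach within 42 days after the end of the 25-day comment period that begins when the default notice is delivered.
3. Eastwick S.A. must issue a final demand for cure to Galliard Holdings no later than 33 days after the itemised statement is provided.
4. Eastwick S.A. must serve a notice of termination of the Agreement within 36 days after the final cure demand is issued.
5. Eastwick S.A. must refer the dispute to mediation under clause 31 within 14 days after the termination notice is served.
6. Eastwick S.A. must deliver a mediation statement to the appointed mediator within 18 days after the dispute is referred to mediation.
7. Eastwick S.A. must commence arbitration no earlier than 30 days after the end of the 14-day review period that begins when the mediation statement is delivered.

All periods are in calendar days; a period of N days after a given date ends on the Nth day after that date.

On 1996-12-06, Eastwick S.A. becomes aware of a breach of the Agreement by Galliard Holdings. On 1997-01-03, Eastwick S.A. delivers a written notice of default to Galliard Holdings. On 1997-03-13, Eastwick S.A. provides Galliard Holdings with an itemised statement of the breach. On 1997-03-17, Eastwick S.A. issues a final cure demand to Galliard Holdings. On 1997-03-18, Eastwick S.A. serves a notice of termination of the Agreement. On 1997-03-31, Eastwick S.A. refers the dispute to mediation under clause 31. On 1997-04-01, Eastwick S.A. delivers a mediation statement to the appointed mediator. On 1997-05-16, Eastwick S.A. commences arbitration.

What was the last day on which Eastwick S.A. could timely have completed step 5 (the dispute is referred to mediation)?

1997-04-01

Step 5 runs from 1997-03-18, when the termination notice is served. 14 days after 1997-03-18 is 1997-04-01.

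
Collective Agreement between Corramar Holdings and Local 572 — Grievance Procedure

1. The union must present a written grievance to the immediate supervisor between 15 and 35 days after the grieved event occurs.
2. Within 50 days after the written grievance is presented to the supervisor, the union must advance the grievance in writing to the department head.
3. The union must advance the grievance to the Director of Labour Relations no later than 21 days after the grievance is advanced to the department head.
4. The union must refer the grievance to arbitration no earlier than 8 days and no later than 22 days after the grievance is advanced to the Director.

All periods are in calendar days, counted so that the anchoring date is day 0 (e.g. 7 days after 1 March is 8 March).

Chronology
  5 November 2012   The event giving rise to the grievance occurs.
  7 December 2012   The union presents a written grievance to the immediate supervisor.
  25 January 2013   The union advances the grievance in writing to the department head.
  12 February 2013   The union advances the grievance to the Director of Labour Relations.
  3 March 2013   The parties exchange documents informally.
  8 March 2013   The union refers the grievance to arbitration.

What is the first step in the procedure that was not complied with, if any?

Step 4

Step 1: the window is 15–35 days after 5 November 2012 (when the grieved event occurs), so 20 November 2012 through 10 December 2012; 7 December 2012 falls inside that range.
Step 2: 50 days after 7 December 2012 (when the written grievance is presented to the supervisor) is 26 January 2013; completed 25 January 2013, before the deadline.
Step 3: 21 days after 25 January 2013 (when the grievance is advanced to the department head) is 15 February 2013; done 12 February 2013 — timely.
Step 4: the window is 8–22 days after 12 February 2013 (when the grievance is advanced to the Director), so 20 February 2013 through 6 March 2013; 8 March 2013 is 2 days past the end of the window.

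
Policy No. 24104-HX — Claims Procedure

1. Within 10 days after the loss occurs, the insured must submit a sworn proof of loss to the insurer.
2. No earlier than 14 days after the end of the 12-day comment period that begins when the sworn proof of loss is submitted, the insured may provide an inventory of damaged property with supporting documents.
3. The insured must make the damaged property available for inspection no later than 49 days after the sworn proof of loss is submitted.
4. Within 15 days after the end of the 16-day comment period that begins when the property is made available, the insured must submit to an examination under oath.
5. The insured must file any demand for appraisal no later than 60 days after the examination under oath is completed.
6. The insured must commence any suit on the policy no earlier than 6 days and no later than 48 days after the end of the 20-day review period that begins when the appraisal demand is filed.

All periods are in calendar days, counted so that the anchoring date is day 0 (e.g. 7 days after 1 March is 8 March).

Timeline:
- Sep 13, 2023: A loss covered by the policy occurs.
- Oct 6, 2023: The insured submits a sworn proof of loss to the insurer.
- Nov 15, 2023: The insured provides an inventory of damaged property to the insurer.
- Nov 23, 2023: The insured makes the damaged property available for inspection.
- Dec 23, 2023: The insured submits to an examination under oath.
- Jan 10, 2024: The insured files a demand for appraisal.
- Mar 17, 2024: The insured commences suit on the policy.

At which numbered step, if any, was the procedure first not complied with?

Step 1

Step 1 — counting 10 days from Sep 13, 2023 (when the loss occurs) gives a deadline of Sep 23, 2023; done Oct 6, 2023 — 13 days late.
Later steps need not be reached.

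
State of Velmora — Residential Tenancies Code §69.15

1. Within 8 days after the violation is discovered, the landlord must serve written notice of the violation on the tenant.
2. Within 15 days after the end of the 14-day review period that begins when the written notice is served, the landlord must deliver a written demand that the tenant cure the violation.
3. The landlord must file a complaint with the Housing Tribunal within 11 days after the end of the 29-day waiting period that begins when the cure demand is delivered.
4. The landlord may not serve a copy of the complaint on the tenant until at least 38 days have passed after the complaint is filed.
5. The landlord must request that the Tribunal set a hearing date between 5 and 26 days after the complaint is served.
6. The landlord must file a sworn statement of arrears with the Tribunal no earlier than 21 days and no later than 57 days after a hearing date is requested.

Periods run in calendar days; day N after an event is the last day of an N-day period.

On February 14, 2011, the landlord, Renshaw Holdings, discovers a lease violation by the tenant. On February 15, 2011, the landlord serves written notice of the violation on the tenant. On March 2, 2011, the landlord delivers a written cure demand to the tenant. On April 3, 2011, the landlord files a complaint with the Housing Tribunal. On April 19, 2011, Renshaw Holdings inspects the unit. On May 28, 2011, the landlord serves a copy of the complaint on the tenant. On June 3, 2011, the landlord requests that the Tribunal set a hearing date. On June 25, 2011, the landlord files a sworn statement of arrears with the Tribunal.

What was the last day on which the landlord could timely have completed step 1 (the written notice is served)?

Step 1 runs from February 14, 2011, when the violation is discovered. 8 days after February 14, 2011 is February 22, 2011.

February 22, 2011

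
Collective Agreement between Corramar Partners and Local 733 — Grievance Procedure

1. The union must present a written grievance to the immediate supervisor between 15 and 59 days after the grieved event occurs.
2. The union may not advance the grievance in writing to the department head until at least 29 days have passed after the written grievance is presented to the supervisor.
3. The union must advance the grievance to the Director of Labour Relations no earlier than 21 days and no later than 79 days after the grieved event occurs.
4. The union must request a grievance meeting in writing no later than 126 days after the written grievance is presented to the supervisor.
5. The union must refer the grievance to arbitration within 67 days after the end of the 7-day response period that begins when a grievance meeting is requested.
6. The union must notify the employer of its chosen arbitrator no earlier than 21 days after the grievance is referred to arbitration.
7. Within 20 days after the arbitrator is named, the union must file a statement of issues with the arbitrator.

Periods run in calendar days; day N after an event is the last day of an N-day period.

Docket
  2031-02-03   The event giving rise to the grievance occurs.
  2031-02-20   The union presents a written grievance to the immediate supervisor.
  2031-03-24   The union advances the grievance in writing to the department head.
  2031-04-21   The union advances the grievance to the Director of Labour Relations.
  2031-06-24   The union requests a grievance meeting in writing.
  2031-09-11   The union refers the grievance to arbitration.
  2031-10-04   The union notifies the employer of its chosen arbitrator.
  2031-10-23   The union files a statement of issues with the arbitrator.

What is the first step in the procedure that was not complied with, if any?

Step 1 — 15 and 59 days from 2031-02-03 (when the grieved event occurs) are 2031-02-18 and 2031-04-03 respectively; done 2031-02-20 — within the window.
Step 2 — must wait 29 days from 2031-02-20 (when the written grievance is presented to the supervisor), so not before 2031-03-21; done 2031-03-24 — permitted.
Step 3 — 21 and 79 days from 2031-02-03 (when the grieved event occurs) are 2031-02-24 and 2031-04-23 respectively; done 2031-04-21 — within the window.
Step 4 — counting 126 days from 2031-02-20 (when the written grievance is presented to the supervisor) gives a deadline of 2031-06-26; done 2031-06-24 — timely.
Step 5 — counting 67 days from 2031-07-01 (end of the 7-day response period, which began when a grievance meeting is requested on 2031-06-24) gives a deadline of 2031-09-06; done 2031-09-11 — 5 days late.
The procedure was therefore not followed at step 5.

Step 5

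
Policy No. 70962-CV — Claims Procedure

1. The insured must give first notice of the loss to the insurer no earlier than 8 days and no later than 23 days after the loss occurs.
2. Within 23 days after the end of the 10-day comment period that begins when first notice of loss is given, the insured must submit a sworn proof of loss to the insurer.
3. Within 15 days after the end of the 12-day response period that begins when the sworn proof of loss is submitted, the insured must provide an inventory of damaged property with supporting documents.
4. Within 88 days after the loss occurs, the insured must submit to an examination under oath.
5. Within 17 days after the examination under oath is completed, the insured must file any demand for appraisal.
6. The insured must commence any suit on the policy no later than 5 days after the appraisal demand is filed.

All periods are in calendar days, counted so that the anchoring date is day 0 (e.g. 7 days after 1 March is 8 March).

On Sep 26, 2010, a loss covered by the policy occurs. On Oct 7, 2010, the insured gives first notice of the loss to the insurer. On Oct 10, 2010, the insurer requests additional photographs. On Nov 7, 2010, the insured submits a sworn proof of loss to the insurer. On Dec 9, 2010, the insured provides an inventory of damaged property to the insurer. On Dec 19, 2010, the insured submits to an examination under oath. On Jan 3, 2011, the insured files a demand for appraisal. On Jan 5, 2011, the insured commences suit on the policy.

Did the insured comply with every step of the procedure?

No

Step 1: the window is 8–23 days after Sep 26, 2010 (when the loss occurs), so Oct 4, 2010 through Oct 19, 2010; Oct 7, 2010 falls inside that range.
Step 2: 23 days after Oct 17, 2010 (end of the 10-day comment period, which began when first notice of loss is given on Oct 7, 2010) is Nov 9, 2010; completed Nov 7, 2010, before the deadline.
Step 3: 15 days after Nov 19, 2010 (end of the 12-day response period, which began when the sworn proof of loss is submitted on Nov 7, 2010) is Dec 4, 2010; done Dec 9, 2010 — 5 days late.
No need to go further; step 3 was not satisfied.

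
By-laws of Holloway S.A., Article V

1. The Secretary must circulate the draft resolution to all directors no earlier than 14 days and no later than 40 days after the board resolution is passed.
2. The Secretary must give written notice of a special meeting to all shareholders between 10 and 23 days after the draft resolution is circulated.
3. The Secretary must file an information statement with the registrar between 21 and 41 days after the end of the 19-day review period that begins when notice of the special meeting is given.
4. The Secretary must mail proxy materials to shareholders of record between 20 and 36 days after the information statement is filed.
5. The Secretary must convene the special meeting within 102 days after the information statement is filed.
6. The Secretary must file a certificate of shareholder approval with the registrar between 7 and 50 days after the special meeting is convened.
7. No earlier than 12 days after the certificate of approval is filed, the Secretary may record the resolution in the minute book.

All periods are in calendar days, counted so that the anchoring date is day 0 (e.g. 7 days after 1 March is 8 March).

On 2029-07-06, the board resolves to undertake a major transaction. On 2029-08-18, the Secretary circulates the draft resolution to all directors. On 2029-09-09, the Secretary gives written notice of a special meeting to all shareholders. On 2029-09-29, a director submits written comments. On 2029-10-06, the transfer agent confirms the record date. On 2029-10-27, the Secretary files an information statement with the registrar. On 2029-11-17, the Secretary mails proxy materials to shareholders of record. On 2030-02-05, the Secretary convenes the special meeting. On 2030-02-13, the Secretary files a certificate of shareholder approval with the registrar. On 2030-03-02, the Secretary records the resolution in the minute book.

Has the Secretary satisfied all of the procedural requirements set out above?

No

(1) the permitted window runs from 2029-07-06 + 14 = 2029-07-20 to 2029-07-06 + 40 = 2029-08-15; done 2029-08-18 — 3 days after the window closed.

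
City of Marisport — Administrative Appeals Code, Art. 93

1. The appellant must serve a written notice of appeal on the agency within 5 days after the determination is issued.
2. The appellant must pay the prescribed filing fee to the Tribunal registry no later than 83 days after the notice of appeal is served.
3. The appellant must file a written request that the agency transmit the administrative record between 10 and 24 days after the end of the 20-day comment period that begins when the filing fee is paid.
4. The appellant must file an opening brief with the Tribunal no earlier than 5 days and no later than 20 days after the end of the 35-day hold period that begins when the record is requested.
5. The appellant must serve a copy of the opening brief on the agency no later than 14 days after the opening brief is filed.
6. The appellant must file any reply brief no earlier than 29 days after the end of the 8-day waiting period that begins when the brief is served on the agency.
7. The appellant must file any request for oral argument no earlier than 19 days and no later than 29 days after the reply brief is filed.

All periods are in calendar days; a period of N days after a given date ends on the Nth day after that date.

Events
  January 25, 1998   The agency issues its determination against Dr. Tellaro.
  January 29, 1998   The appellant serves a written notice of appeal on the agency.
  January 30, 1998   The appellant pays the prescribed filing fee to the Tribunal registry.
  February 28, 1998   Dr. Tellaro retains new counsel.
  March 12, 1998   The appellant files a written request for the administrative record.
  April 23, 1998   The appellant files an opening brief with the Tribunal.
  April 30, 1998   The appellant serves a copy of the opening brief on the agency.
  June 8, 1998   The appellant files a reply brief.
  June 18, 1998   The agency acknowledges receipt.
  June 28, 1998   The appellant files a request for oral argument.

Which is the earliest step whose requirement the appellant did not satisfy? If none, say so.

Step 1 — counting 5 days from January 25, 1998 (when the determination is issued) gives a deadline of January 30, 1998; January 29, 1998 is within that limit.
Step 2 — counting 83 days from January 29, 1998 (when the notice of appeal is served) gives a deadline of April 22, 1998; January 30, 1998 is within that limit.
Step 3 — 10 and 24 days from February 19, 1998 (end of the 20-day comment period, which began when the filing fee is paid on January 30, 1998) are March 1, 1998 and March 15, 1998 respectively; done March 12, 1998, which is between those dates.
Step 4 — 5 and 20 days from April 16, 1998 (end of the 35-day hold period, which began when the record is requested on March 12, 1998) are April 21, 1998 and May 6, 1998 respectively; done April 23, 1998 — within the window.
Step 5 — counting 14 days from April 23, 1998 (when the opening brief is filed) gives a deadline of May 7, 1998; completed April 30, 1998, before the deadline.
Step 6 — must wait 29 days from May 8, 1998 (end of the 8-day waiting period, which began when the brief is served on the agency on April 30, 1998), so not before June 6, 1998; done June 8, 1998 — permitted.
Step 7 — 19 and 29 days from June 8, 1998 (when the reply brief is filed) are June 27, 1998 and July 7, 1998 respectively; June 28, 1998 falls inside that range.

None — every step was satisfied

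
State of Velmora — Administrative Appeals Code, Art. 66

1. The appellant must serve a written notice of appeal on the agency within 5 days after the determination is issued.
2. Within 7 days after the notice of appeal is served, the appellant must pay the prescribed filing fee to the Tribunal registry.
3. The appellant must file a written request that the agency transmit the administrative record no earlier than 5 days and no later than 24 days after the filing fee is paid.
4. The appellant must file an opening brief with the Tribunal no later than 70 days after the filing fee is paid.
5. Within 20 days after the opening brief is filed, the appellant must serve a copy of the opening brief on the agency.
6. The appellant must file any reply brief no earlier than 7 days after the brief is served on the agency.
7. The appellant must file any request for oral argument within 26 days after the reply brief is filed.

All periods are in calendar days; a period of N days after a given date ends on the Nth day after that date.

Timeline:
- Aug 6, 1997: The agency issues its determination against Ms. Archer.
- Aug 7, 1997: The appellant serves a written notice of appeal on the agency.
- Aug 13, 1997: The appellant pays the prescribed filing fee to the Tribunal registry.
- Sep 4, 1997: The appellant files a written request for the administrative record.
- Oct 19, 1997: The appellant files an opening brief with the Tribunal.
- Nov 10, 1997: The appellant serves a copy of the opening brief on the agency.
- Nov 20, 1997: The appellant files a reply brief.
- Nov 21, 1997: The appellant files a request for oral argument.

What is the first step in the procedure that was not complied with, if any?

Step 5

Step 1: 5 days after Aug 6, 1997 (when the determination is issued) is Aug 11, 1997; done Aug 7, 1997 — timely.
Step 2: 7 days after Aug 7, 1997 (when the notice of appeal is served) is Aug 14, 1997; Aug 13, 1997 is within that limit.
Step 3: the window is 5–24 days after Aug 13, 1997 (when the filing fee is paid), so Aug 18, 1997 through Sep 6, 1997; done Sep 4, 1997 — within the window.
Step 4: 70 days after Aug 13, 1997 (when the filing fee is paid) is Oct 22, 1997; done Oct 19, 1997 — timely.
Step 5: 20 days after Oct 19, 1997 (when the opening brief is filed) is Nov 8, 1997; not done until Nov 10, 1997, 2 days after the deadline.
No need to go further; step 5 was not satisfied.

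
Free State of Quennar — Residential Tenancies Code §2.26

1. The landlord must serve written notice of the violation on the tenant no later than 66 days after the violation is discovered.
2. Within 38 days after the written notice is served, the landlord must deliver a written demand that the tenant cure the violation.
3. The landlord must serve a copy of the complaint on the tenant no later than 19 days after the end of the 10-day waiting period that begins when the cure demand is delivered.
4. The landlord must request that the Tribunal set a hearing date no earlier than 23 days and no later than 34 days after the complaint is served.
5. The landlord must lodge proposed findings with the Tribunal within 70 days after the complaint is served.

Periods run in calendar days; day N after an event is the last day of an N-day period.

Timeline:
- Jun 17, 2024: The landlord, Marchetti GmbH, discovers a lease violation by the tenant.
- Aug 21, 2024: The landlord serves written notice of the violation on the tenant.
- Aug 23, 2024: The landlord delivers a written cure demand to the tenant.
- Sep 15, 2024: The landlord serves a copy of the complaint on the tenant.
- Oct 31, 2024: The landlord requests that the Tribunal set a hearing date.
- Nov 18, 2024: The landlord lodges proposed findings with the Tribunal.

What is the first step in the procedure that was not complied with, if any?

Step 4

Step 1 — counting 66 days from Jun 17, 2024 (when the violation is discovered) gives a deadline of Aug 22, 2024; completed Aug 21, 2024, before the deadline.
Step 2 — counting 38 days from Aug 21, 2024 (when the written notice is served) gives a deadline of Sep 28, 2024; done Aug 23, 2024 — timely.
Step 3 — counting 19 days from Sep 2, 2024 (end of the 10-day waiting period, which began when the cure demand is delivered on Aug 23, 2024) gives a deadline of Sep 21, 2024; done Sep 15, 2024 — timely.
Step 4 — 23 and 34 days from Sep 15, 2024 (when the complaint is served) are Oct 8, 2024 and Oct 19, 2024 respectively; Oct 31, 2024 is 12 days past the end of the window.
The procedure was therefore not followed at step 4.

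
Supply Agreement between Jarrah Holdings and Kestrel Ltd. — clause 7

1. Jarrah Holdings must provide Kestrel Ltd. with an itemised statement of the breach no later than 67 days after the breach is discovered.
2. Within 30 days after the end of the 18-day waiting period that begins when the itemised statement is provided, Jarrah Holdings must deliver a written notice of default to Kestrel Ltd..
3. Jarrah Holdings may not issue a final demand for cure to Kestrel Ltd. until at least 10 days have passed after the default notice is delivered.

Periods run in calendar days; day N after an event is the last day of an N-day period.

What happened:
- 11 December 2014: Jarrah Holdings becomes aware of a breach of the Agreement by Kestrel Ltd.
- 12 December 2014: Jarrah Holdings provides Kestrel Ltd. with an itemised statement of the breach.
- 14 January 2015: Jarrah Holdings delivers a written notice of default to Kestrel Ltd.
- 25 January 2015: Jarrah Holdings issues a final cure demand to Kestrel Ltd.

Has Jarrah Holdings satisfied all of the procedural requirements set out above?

Yes

Step 1 — counting 67 days from 11 December 2014 (when the breach is discovered) gives a deadline of 16 February 2015; completed 12 December 2014, before the deadline.
Step 2 — counting 30 days from 30 December 2014 (end of the 18-day waiting period, which began when the itemised statement is provided on 12 December 2014) gives a deadline of 29 January 2015; 14 January 2015 is within that limit.
Step 3 — must wait 10 days from 14 January 2015 (when the default notice is delivered), so not before 24 January 2015; done 25 January 2015, after the minimum wait.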